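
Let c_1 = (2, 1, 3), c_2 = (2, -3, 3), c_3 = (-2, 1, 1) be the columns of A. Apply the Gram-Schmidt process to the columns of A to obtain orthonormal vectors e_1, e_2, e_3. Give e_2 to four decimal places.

c_1 = (2, 1, 3); ‖c_1‖ = 3.7417, so e_1 = (0.5345, 0.2673, 0.8018).
e_1·c_2 = 0.5345·2 + 0.2673·(-3) + 0.8018·3 = 2.6726.
u_2 = c_2 − 2.6726·e_1 = (0.5714, -3.7143, 0.8571).
‖u_2‖ = 3.8545, so e_2 = (0.1482, -0.9636, 0.2224).

e_2 = (0.1482, -0.9636, 0.2224)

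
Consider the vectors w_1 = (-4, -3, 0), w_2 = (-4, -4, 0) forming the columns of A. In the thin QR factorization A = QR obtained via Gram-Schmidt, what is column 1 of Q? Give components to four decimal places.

e_1 = w_1/‖w_1‖ = (-4, -3, 0)/5.0000 = (-0.8000, -0.6000, 0.0000).

e_1 = (-0.8000, -0.6000, 0.0000)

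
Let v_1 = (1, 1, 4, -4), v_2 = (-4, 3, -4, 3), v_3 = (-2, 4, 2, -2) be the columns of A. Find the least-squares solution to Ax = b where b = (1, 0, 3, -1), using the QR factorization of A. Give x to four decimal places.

x = (-2.0220, -1.7802, 1.8956)

e_1 = v_1/‖v_1‖ = (1, 1, 4, -4)/5.8310 = (0.1715, 0.1715, 0.6860, -0.6860).
r_{12} = e_1·v_2 = -4.9735.
u_2 = v_2 + 4.9735·e_1 = (-3.1471, 3.8529, -0.5882, -0.4118).
‖u_2‖ = 5.0264, so e_2 = (-0.6261, 0.7665, -0.1170, -0.0819).
r_{13} = e_1·v_3 = 3.0870; r_{23} = e_2·v_3 = 4.2482.
u_3 = v_3 − 3.0870·e_1 − 4.2482·e_2 = (0.1304, 0.2142, 0.3795, 0.4657).
‖u_3‖ = 0.6510, so e_3 = (0.2003, 0.3291, 0.5830, 0.7153).
Qᵀb = (2.9155, -0.8953, 1.2340).
Back-substitute: x_3 = 1.2340/0.6510 = 1.8956.
x_2 = (-0.8953 − 4.2482·1.8956)/5.0264 = -1.7802.
x_1 = (2.9155 + 4.9735·(-1.7802) − 3.0870·1.8956)/5.8310 = -2.0220.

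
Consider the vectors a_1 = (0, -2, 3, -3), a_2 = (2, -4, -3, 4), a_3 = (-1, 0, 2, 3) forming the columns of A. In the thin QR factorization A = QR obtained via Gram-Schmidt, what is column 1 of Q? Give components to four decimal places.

a_1 = (0, -2, 3, -3); ‖a_1‖ = 4.6904, so q_1 = (0.0000, -0.4264, 0.6396, -0.6396).

q_1 = (0.0000, -0.4264, 0.6396, -0.6396)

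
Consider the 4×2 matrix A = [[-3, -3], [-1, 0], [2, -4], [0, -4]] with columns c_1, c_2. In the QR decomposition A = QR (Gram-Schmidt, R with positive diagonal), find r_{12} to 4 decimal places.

c_1 = (-3, -1, 2, 0); ‖c_1‖ = 3.7417, so q_1 = (-0.8018, -0.2673, 0.5345, 0.0000).
r_{12} = q_1·c_2 = 0.2673.

r_{12} = 0.2673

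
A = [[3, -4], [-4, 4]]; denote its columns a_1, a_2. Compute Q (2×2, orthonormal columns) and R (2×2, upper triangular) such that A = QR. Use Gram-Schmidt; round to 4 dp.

Q = [[0.6000, -0.8000], [-0.8000, -0.6000]], R = [[5.0000, -5.6000], [0.0000, 0.8000]]

a_1 = (3, -4); ‖a_1‖ = 5.0000, so e_1 = (0.6000, -0.8000).
e_1·a_2 = 0.6000·(-4) + (-0.8000)·4 = -5.6000.
u_2 = a_2 + 5.6000·e_1 = (-0.6400, -0.4800).
‖u_2‖ = 0.8000, so e_2 = (-0.8000, -0.6000).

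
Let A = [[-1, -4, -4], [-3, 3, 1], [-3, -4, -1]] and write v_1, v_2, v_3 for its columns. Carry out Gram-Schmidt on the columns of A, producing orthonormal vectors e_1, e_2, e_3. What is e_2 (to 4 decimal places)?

e_2 = (-0.5859, 0.6623, -0.4670)

v_1 = (-1, -3, -3); ‖v_1‖ = 4.3589, so e_1 = (-0.2294, -0.6882, -0.6882).
e_1·v_2 = (-0.2294)·(-4) + (-0.6882)·3 + (-0.6882)·(-4) = 1.6059.
u_2 = v_2 − 1.6059·e_1 = (-3.6316, 4.1053, -2.8947).
‖u_2‖ = 6.1985, so e_2 = (-0.5859, 0.6623, -0.4670).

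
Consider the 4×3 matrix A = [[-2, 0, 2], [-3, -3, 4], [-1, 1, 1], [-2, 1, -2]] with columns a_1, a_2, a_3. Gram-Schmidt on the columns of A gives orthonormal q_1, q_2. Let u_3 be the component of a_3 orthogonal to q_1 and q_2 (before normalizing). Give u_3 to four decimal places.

q_1 = a_1/‖a_1‖ = (-2, -3, -1, -2)/4.2426 = (-0.4714, -0.7071, -0.2357, -0.4714).
r_{12} = q_1·a_2 = 1.4142.
u_2 = a_2 − 1.4142·q_1 = (0.6667, -2.0000, 1.3333, 1.6667).
‖u_2‖ = 3.0000, so q_2 = (0.2222, -0.6667, 0.4444, 0.5556).
r_{13} = q_1·a_3 = -3.0641; r_{23} = q_2·a_3 = -2.8889.
u_3 = a_3 + 3.0641·q_1 + 2.8889·q_2 = (1.1975, -0.0926, 1.5617, -1.8395).

u_3 = (1.1975, -0.0926, 1.5617, -1.8395)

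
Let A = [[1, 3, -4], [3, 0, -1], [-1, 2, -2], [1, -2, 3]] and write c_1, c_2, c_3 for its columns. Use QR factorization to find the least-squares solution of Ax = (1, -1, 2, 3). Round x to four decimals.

x = (1.2698, 6.4603, 4.8889)

c_1 = (1, 3, -1, 1); ‖c_1‖ = 3.4641, so e_1 = (0.2887, 0.8660, -0.2887, 0.2887).
e_1·c_2 = 0.2887·3 + 0.8660·0 + (-0.2887)·2 + 0.2887·(-2) = -0.2887.
u_2 = c_2 + 0.2887·e_1 = (3.0833, 0.2500, 1.9167, -1.9167).
‖u_2‖ = 4.1130, so e_2 = (0.7497, 0.0608, 0.4660, -0.4660).
e_1·c_3 = 0.2887·(-4) + 0.8660·(-1) + (-0.2887)·(-2) + 0.2887·3 = -0.5774; e_2·c_3 = 0.7497·(-4) + 0.0608·(-1) + 0.4660·(-2) + (-0.4660)·3 = -5.3894.
u_3 = c_3 + 0.5774·e_1 + 5.3894·e_2 = (0.2069, -0.1724, 0.3448, 0.6552).
‖u_3‖ = 0.7878, so e_3 = (0.2626, -0.2188, 0.4377, 0.8316).
Qᵀb = (-0.2887, 0.2229, 3.8517).
Back-substitute: x_3 = 3.8517/0.7878 = 4.8889.
x_2 = (0.2229 + 5.3894·4.8889)/4.1130 = 6.4603.
x_1 = (-0.2887 + 0.2887·6.4603 + 0.5774·4.8889)/3.4641 = 1.2698.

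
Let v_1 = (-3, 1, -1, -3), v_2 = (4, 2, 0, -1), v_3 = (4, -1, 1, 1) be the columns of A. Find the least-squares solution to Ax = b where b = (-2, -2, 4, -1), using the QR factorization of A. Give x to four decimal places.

v_1 = (-3, 1, -1, -3); ‖v_1‖ = 4.4721, so q_1 = (-0.6708, 0.2236, -0.2236, -0.6708).
q_1·v_2 = (-0.6708)·4 + 0.2236·2 + (-0.2236)·0 + (-0.6708)·(-1) = -1.5652.
u_2 = v_2 + 1.5652·q_1 = (2.9500, 2.3500, -0.3500, -2.0500).
‖u_2‖ = 4.3070, so q_2 = (0.6849, 0.5456, -0.0813, -0.4760).
q_1·v_3 = (-0.6708)·4 + 0.2236·(-1) + (-0.2236)·1 + (-0.6708)·1 = -3.8013; q_2·v_3 = 0.6849·4 + 0.5456·(-1) + (-0.0813)·1 + (-0.4760)·1 = 1.6369.
u_3 = v_3 + 3.8013·q_1 − 1.6369·q_2 = (0.3288, -1.0431, 0.2830, -0.7709).
‖u_3‖ = 1.3677, so q_3 = (0.2404, -0.7627, 0.2069, -0.5636).
Qᵀb = (0.6708, -2.3102, 2.4359).
Back-substitute: x_3 = 2.4359/1.3677 = 1.7810.
x_2 = (-2.3102 − 1.6369·1.7810)/4.3070 = -1.2133.
x_1 = (0.6708 + 1.5652·(-1.2133) + 3.8013·1.7810)/4.4721 = 1.2392.

x = (1.2392, -1.2133, 1.7810)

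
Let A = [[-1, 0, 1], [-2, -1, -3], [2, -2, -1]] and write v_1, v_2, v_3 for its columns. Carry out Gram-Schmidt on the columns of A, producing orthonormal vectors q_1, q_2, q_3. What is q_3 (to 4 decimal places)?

q_3 = (0.9370, -0.3123, 0.1562)

q_1 = v_1/‖v_1‖ = (-1, -2, 2)/3.0000 = (-0.3333, -0.6667, 0.6667).
r_{12} = q_1·v_2 = -0.6667.
u_2 = v_2 + 0.6667·q_1 = (-0.2222, -1.4444, -1.5556).
‖u_2‖ = 2.1344, so q_2 = (-0.1041, -0.6768, -0.7288).
r_{13} = q_1·v_3 = 1.0000; r_{23} = q_2·v_3 = 2.6550.
u_3 = v_3 − 1.0000·q_1 − 2.6550·q_2 = (1.6098, -0.5366, 0.2683).
‖u_3‖ = 1.7179, so q_3 = (0.9370, -0.3123, 0.1562).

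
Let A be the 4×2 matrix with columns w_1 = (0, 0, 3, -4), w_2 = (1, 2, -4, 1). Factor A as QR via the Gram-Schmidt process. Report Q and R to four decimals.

Q = [[0.0000, 0.2916], [0.0000, 0.5832], [0.6000, -0.6065], [-0.8000, -0.4549]], R = [[5.0000, -3.2000], [0.0000, 3.4293]]

w_1 = (0, 0, 3, -4); ‖w_1‖ = 5.0000, so q_1 = (0.0000, 0.0000, 0.6000, -0.8000).
q_1·w_2 = 0.0000·1 + 0.0000·2 + 0.6000·(-4) + (-0.8000)·1 = -3.2000.
u_2 = w_2 + 3.2000·q_1 = (1.0000, 2.0000, -2.0800, -1.5600).
‖u_2‖ = 3.4293, so q_2 = (0.2916, 0.5832, -0.6065, -0.4549).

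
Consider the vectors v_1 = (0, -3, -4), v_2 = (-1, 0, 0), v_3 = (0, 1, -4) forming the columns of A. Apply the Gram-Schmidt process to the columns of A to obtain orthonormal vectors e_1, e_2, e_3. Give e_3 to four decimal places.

e_3 = (0.0000, 0.8000, -0.6000)

v_1 = (0, -3, -4); ‖v_1‖ = 5.0000, so e_1 = (0.0000, -0.6000, -0.8000).
e_1·v_2 = 0.0000·(-1) + (-0.6000)·0 + (-0.8000)·0 = 0.0000.
u_2 = v_2 + 0.0000·e_1 = (-1.0000, 0.0000, 0.0000).
‖u_2‖ = 1.0000, so e_2 = (-1.0000, 0.0000, 0.0000).
e_1·v_3 = 0.0000·0 + (-0.6000)·1 + (-0.8000)·(-4) = 2.6000; e_2·v_3 = (-1.0000)·0 + 0.0000·1 + 0.0000·(-4) = 0.0000.
u_3 = v_3 − 2.6000·e_1 + 0.0000·e_2 = (0.0000, 2.5600, -1.9200).
‖u_3‖ = 3.2000, so e_3 = (0.0000, 0.8000, -0.6000).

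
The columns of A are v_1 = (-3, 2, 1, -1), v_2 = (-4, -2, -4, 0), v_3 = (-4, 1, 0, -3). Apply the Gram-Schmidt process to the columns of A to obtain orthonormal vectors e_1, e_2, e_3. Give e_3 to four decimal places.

v_1 = (-3, 2, 1, -1); ‖v_1‖ = 3.8730, so e_1 = (-0.7746, 0.5164, 0.2582, -0.2582).
e_1·v_2 = (-0.7746)·(-4) + 0.5164·(-2) + 0.2582·(-4) + (-0.2582)·0 = 1.0328.
u_2 = v_2 − 1.0328·e_1 = (-3.2000, -2.5333, -4.2667, 0.2667).
‖u_2‖ = 5.9104, so e_2 = (-0.5414, -0.4286, -0.7219, 0.0451).
e_1·v_3 = (-0.7746)·(-4) + 0.5164·1 + 0.2582·0 + (-0.2582)·(-3) = 4.3894; e_2·v_3 = (-0.5414)·(-4) + (-0.4286)·1 + (-0.7219)·0 + 0.0451·(-3) = 1.6017.
u_3 = v_3 − 4.3894·e_1 − 1.6017·e_2 = (0.2672, -0.5802, 0.0229, -1.9389).
‖u_3‖ = 2.0416, so e_3 = (0.1309, -0.2842, 0.0112, -0.9497).

e_3 = (0.1309, -0.2842, 0.0112, -0.9497)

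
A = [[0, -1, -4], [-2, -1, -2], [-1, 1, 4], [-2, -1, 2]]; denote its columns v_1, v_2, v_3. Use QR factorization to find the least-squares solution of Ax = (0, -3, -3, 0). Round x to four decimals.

v_1 = (0, -2, -1, -2); ‖v_1‖ = 3.0000, so q_1 = (0.0000, -0.6667, -0.3333, -0.6667).
q_1·v_2 = 0.0000·(-1) + (-0.6667)·(-1) + (-0.3333)·1 + (-0.6667)·(-1) = 1.0000.
u_2 = v_2 − 1.0000·q_1 = (-1.0000, -0.3333, 1.3333, -0.3333).
‖u_2‖ = 1.7321, so q_2 = (-0.5774, -0.1925, 0.7698, -0.1925).
q_1·v_3 = 0.0000·(-4) + (-0.6667)·(-2) + (-0.3333)·4 + (-0.6667)·2 = -1.3333; q_2·v_3 = (-0.5774)·(-4) + (-0.1925)·(-2) + 0.7698·4 + (-0.1925)·2 = 5.3886.
u_3 = v_3 + 1.3333·q_1 − 5.3886·q_2 = (-0.8889, -1.8519, -0.5926, 2.1481).
‖u_3‖ = 3.0307, so q_3 = (-0.2933, -0.6110, -0.1955, 0.7088).
Qᵀb = (3.0000, -1.7321, 2.4197).
Back-substitute: x_3 = 2.4197/3.0307 = 0.7984.
x_2 = (-1.7321 − 5.3886·0.7984)/1.7321 = -3.4839.
x_1 = (3.0000 − 1.0000·(-3.4839) + 1.3333·0.7984)/3.0000 = 2.5161.

x = (2.5161, -3.4839, 0.7984)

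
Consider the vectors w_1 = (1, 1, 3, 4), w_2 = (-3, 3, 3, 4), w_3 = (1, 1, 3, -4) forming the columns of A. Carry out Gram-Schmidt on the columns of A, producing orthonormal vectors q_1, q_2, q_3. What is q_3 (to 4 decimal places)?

q_1 = w_1/‖w_1‖ = (1, 1, 3, 4)/5.1962 = (0.1925, 0.1925, 0.5774, 0.7698).
r_{12} = q_1·w_2 = 4.8113.
u_2 = w_2 − 4.8113·q_1 = (-3.9259, 2.0741, 0.2222, 0.2963).
‖u_2‖ = 4.4555, so q_2 = (-0.8811, 0.4655, 0.0499, 0.0665).
r_{13} = q_1·w_3 = -0.9623; r_{23} = q_2·w_3 = -0.5320.
u_3 = w_3 + 0.9623·q_1 + 0.5320·q_2 = (0.7164, 1.4328, 3.5821, -3.2239).
‖u_3‖ = 5.0785, so q_3 = (0.1411, 0.2821, 0.7053, -0.6348).

q_3 = (0.1411, 0.2821, 0.7053, -0.6348)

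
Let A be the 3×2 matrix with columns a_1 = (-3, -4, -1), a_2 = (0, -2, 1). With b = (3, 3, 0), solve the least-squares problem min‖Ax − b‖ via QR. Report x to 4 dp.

a_1 = (-3, -4, -1); ‖a_1‖ = 5.0990, so q_1 = (-0.5883, -0.7845, -0.1961).
q_1·a_2 = (-0.5883)·0 + (-0.7845)·(-2) + (-0.1961)·1 = 1.3728.
u_2 = a_2 − 1.3728·q_1 = (0.8077, -0.9231, 1.2692).
‖u_2‖ = 1.7650, so q_2 = (0.4576, -0.5230, 0.7191).
Qᵀb = (-4.1184, -0.1961).
Back-substitute: x_2 = -0.1961/1.7650 = -0.1111.
x_1 = (-4.1184 − 1.3728·(-0.1111))/5.0990 = -0.7778.

x = (-0.7778, -0.1111)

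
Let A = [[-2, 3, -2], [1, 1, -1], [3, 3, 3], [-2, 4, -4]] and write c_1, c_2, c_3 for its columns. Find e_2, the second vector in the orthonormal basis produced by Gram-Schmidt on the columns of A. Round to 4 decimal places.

e_2 = (0.4376, 0.2093, 0.6278, 0.6088)

c_1 = (-2, 1, 3, -2); ‖c_1‖ = 4.2426, so e_1 = (-0.4714, 0.2357, 0.7071, -0.4714).
e_1·c_2 = (-0.4714)·3 + 0.2357·1 + 0.7071·3 + (-0.4714)·4 = -0.9428.
u_2 = c_2 + 0.9428·e_1 = (2.5556, 1.2222, 3.6667, 3.5556).
‖u_2‖ = 5.8405, so e_2 = (0.4376, 0.2093, 0.6278, 0.6088).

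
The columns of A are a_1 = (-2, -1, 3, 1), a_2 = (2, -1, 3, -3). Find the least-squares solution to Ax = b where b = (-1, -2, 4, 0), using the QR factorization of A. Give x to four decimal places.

x = (0.9881, 0.3929)

a_1 = (-2, -1, 3, 1); ‖a_1‖ = 3.8730, so q_1 = (-0.5164, -0.2582, 0.7746, 0.2582).
q_1·a_2 = (-0.5164)·2 + (-0.2582)·(-1) + 0.7746·3 + 0.2582·(-3) = 0.7746.
u_2 = a_2 − 0.7746·q_1 = (2.4000, -0.8000, 2.4000, -3.2000).
‖u_2‖ = 4.7329, so q_2 = (0.5071, -0.1690, 0.5071, -0.6761).
Qᵀb = (4.1312, 1.8593).
Back-substitute: x_2 = 1.8593/4.7329 = 0.3929.
x_1 = (4.1312 − 0.7746·0.3929)/3.8730 = 0.9881.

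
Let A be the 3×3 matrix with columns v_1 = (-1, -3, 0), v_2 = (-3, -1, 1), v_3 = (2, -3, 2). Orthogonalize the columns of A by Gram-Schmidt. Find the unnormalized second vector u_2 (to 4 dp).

e_1 = v_1/‖v_1‖ = (-1, -3, 0)/3.1623 = (-0.3162, -0.9487, 0.0000).
r_{12} = e_1·v_2 = 1.8974.
u_2 = v_2 − 1.8974·e_1 = (-2.4000, 0.8000, 1.0000).

u_2 = (-2.4000, 0.8000, 1.0000)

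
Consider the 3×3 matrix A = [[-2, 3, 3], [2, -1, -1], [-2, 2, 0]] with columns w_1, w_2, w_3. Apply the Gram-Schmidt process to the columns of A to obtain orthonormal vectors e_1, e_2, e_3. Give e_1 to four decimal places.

e_1 = (-0.5774, 0.5774, -0.5774)

e_1 = w_1/‖w_1‖ = (-2, 2, -2)/3.4641 = (-0.5774, 0.5774, -0.5774).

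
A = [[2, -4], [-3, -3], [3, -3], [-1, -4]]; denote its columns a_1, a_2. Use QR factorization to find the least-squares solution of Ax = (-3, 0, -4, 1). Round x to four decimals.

x = (-0.7672, 0.3386)

a_1 = (2, -3, 3, -1); ‖a_1‖ = 4.7958, so e_1 = (0.4170, -0.6255, 0.6255, -0.2085).
e_1·a_2 = 0.4170·(-4) + (-0.6255)·(-3) + 0.6255·(-3) + (-0.2085)·(-4) = -0.8341.
u_2 = a_2 + 0.8341·e_1 = (-3.6522, -3.5217, -2.4783, -4.1739).
‖u_2‖ = 7.0217, so e_2 = (-0.5201, -0.5016, -0.3529, -0.5944).
Qᵀb = (-3.9618, 2.3777).
Back-substitute: x_2 = 2.3777/7.0217 = 0.3386.
x_1 = (-3.9618 + 0.8341·0.3386)/4.7958 = -0.7672.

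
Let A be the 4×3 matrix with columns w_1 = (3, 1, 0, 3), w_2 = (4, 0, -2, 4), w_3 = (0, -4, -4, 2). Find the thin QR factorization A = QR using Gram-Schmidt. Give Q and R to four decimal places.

Q = [[0.6882, 0.0883, -0.4152], [0.2294, -0.5298, -0.5661], [0.0000, -0.8389, 0.3774], [0.6882, 0.0883, 0.6039]], R = [[4.3589, 5.5060, 0.4588], [0.0000, 2.3842, 5.6513], [0.0000, 0.0000, 1.9626]]

w_1 = (3, 1, 0, 3); ‖w_1‖ = 4.3589, so e_1 = (0.6882, 0.2294, 0.0000, 0.6882).
e_1·w_2 = 0.6882·4 + 0.2294·0 + 0.0000·(-2) + 0.6882·4 = 5.5060.
u_2 = w_2 − 5.5060·e_1 = (0.2105, -1.2632, -2.0000, 0.2105).
‖u_2‖ = 2.3842, so e_2 = (0.0883, -0.5298, -0.8389, 0.0883).
e_1·w_3 = 0.6882·0 + 0.2294·(-4) + 0.0000·(-4) + 0.6882·2 = 0.4588; e_2·w_3 = 0.0883·0 + (-0.5298)·(-4) + (-0.8389)·(-4) + 0.0883·2 = 5.6513.
u_3 = w_3 − 0.4588·e_1 − 5.6513·e_2 = (-0.8148, -1.1111, 0.7407, 1.1852).
‖u_3‖ = 1.9626, so e_3 = (-0.4152, -0.5661, 0.3774, 0.6039).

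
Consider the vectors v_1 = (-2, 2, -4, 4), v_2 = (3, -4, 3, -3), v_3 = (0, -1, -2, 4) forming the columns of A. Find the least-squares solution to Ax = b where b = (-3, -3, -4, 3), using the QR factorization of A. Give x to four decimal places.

v_1 = (-2, 2, -4, 4); ‖v_1‖ = 6.3246, so e_1 = (-0.3162, 0.3162, -0.6325, 0.6325).
e_1·v_2 = (-0.3162)·3 + 0.3162·(-4) + (-0.6325)·3 + 0.6325·(-3) = -6.0083.
u_2 = v_2 + 6.0083·e_1 = (1.1000, -2.1000, -0.8000, 0.8000).
‖u_2‖ = 2.6268, so e_2 = (0.4188, -0.7995, -0.3046, 0.3046).
e_1·v_3 = (-0.3162)·0 + 0.3162·(-1) + (-0.6325)·(-2) + 0.6325·4 = 3.4785; e_2·v_3 = 0.4188·0 + (-0.7995)·(-1) + (-0.3046)·(-2) + 0.3046·4 = 2.6268.
u_3 = v_3 − 3.4785·e_1 − 2.6268·e_2 = (0.0000, 0.0000, 1.0000, 1.0000).
‖u_3‖ = 1.4142, so e_3 = (0.0000, 0.0000, 0.7071, 0.7071).
Qᵀb = (4.4272, 3.2740, -0.7071).
Back-substitute: x_3 = -0.7071/1.4142 = -0.5000.
x_2 = (3.2740 − 2.6268·(-0.5000))/2.6268 = 1.7464.
x_1 = (4.4272 + 6.0083·1.7464 − 3.4785·(-0.5000))/6.3246 = 2.6341.

x = (2.6341, 1.7464, -0.5000)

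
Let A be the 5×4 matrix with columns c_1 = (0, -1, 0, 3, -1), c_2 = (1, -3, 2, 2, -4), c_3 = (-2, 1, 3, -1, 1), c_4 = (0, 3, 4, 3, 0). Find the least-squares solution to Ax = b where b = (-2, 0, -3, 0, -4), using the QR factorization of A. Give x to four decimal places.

c_1 = (0, -1, 0, 3, -1); ‖c_1‖ = 3.3166, so e_1 = (0.0000, -0.3015, 0.0000, 0.9045, -0.3015).
e_1·c_2 = 0.0000·1 + (-0.3015)·(-3) + 0.0000·2 + 0.9045·2 + (-0.3015)·(-4) = 3.9196.
u_2 = c_2 − 3.9196·e_1 = (1.0000, -1.8182, 2.0000, -1.5455, -2.8182).
‖u_2‖ = 4.3170, so e_2 = (0.2316, -0.4212, 0.4633, -0.3580, -0.6528).
e_1·c_3 = 0.0000·(-2) + (-0.3015)·1 + 0.0000·3 + 0.9045·(-1) + (-0.3015)·1 = -1.5076; e_2·c_3 = 0.2316·(-2) + (-0.4212)·1 + 0.4633·3 + (-0.3580)·(-1) + (-0.6528)·1 = 0.2106.
u_3 = c_3 + 1.5076·e_1 − 0.2106·e_2 = (-2.0488, 0.6341, 2.9024, 0.4390, 0.6829).
‖u_3‖ = 3.6990, so e_3 = (-0.5539, 0.1714, 0.7846, 0.1187, 0.1846).
e_1·c_4 = 0.0000·0 + (-0.3015)·3 + 0.0000·4 + 0.9045·3 + (-0.3015)·0 = 1.8091; e_2·c_4 = 0.2316·0 + (-0.4212)·3 + 0.4633·4 + (-0.3580)·3 + (-0.6528)·0 = -0.4843; e_3·c_4 = (-0.5539)·0 + 0.1714·3 + 0.7846·4 + 0.1187·3 + 0.1846·0 = 4.0089.
u_4 = c_4 − 1.8091·e_1 + 0.4843·e_2 − 4.0089·e_3 = (2.3326, 2.6542, 1.0788, 0.7144, -0.5109).
‖u_4‖ = 3.7975, so e_4 = (0.6143, 0.6989, 0.2841, 0.1881, -0.1345).
Qᵀb = (1.2060, 0.7581, -1.9847, -1.5426).
Back-substitute: x_4 = -1.5426/3.7975 = -0.4062.
x_3 = (-1.9847 − 4.0089·(-0.4062))/3.6990 = -0.0963.
x_2 = (0.7581 − 0.2106·(-0.0963) + 0.4843·(-0.4062))/4.3170 = 0.1347.
x_1 = (1.2060 − 3.9196·0.1347 + 1.5076·(-0.0963) − 1.8091·(-0.4062))/3.3166 = 0.3822.

x = (0.3822, 0.1347, -0.0963, -0.4062)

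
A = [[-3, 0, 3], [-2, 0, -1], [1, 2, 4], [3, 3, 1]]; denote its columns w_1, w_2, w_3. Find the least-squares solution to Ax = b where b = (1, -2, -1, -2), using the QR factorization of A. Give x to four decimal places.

x = (0.4325, -1.4498, 0.5536)

e_1 = w_1/‖w_1‖ = (-3, -2, 1, 3)/4.7958 = (-0.6255, -0.4170, 0.2085, 0.6255).
r_{12} = e_1·w_2 = 2.2937.
u_2 = w_2 − 2.2937·e_1 = (1.4348, 0.9565, 1.5217, 1.5652).
‖u_2‖ = 2.7819, so e_2 = (0.5158, 0.3438, 0.5470, 0.5626).
r_{13} = e_1·w_3 = 0.0000; r_{23} = e_2·w_3 = 3.9541.
u_3 = w_3 + 0.0000·e_1 − 3.9541·e_2 = (0.9607, -2.3596, 1.8371, -1.2247).
‖u_3‖ = 3.3712, so e_3 = (0.2850, -0.6999, 0.5449, -0.3633).
Qᵀb = (-1.2511, -1.8442, 1.8664).
Back-substitute: x_3 = 1.8664/3.3712 = 0.5536.
x_2 = (-1.8442 − 3.9541·0.5536)/2.7819 = -1.4498.
x_1 = (-1.2511 − 2.2937·(-1.4498) + 0.0000·0.5536)/4.7958 = 0.4325.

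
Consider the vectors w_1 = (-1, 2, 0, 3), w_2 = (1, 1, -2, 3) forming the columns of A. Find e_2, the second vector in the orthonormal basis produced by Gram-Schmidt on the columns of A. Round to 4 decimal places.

w_1 = (-1, 2, 0, 3); ‖w_1‖ = 3.7417, so e_1 = (-0.2673, 0.5345, 0.0000, 0.8018).
e_1·w_2 = (-0.2673)·1 + 0.5345·1 + 0.0000·(-2) + 0.8018·3 = 2.6726.
u_2 = w_2 − 2.6726·e_1 = (1.7143, -0.4286, -2.0000, 0.8571).
‖u_2‖ = 2.8031, so e_2 = (0.6116, -0.1529, -0.7135, 0.3058).

e_2 = (0.6116, -0.1529, -0.7135, 0.3058)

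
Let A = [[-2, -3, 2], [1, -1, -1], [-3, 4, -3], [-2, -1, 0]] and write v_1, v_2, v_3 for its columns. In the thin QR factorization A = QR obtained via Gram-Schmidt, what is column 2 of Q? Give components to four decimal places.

e_2 = (-0.7026, -0.1427, 0.6257, -0.3074)

v_1 = (-2, 1, -3, -2); ‖v_1‖ = 4.2426, so e_1 = (-0.4714, 0.2357, -0.7071, -0.4714).
e_1·v_2 = (-0.4714)·(-3) + 0.2357·(-1) + (-0.7071)·4 + (-0.4714)·(-1) = -1.1785.
u_2 = v_2 + 1.1785·e_1 = (-3.5556, -0.7222, 3.1667, -1.5556).
‖u_2‖ = 5.0607, so e_2 = (-0.7026, -0.1427, 0.6257, -0.3074).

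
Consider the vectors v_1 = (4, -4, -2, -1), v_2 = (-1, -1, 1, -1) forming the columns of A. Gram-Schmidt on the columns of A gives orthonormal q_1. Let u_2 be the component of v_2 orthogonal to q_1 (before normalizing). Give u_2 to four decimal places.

q_1 = v_1/‖v_1‖ = (4, -4, -2, -1)/6.0828 = (0.6576, -0.6576, -0.3288, -0.1644).
r_{12} = q_1·v_2 = -0.1644.
u_2 = v_2 + 0.1644·q_1 = (-0.8919, -1.1081, 0.9459, -1.0270).

u_2 = (-0.8919, -1.1081, 0.9459, -1.0270)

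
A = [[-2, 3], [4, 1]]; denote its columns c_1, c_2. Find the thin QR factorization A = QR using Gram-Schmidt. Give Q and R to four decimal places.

q_1 = c_1/‖c_1‖ = (-2, 4)/4.4721 = (-0.4472, 0.8944).
r_{12} = q_1·c_2 = -0.4472.
u_2 = c_2 + 0.4472·q_1 = (2.8000, 1.4000).
‖u_2‖ = 3.1305, so q_2 = (0.8944, 0.4472).

Q = [[-0.4472, 0.8944], [0.8944, 0.4472]], R = [[4.4721, -0.4472], [0.0000, 3.1305]]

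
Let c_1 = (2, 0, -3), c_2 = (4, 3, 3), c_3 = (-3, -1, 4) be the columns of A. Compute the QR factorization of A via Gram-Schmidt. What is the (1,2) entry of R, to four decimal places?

c_1 = (2, 0, -3); ‖c_1‖ = 3.6056, so q_1 = (0.5547, 0.0000, -0.8321).
r_{12} = q_1·c_2 = -0.2774.

r_{12} = -0.2774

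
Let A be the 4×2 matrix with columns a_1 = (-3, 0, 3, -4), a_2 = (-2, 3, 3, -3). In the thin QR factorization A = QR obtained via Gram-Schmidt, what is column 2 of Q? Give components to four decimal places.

e_2 = (0.1237, 0.9703, 0.1998, 0.0571)

e_1 = a_1/‖a_1‖ = (-3, 0, 3, -4)/5.8310 = (-0.5145, 0.0000, 0.5145, -0.6860).
r_{12} = e_1·a_2 = 4.6305.
u_2 = a_2 − 4.6305·e_1 = (0.3824, 3.0000, 0.6176, 0.1765).
‖u_2‖ = 3.0917, so e_2 = (0.1237, 0.9703, 0.1998, 0.0571).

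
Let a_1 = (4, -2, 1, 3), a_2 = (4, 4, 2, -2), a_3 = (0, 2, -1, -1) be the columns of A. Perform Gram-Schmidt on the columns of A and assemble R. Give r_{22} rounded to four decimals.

a_1 = (4, -2, 1, 3); ‖a_1‖ = 5.4772, so e_1 = (0.7303, -0.3651, 0.1826, 0.5477).
e_1·a_2 = 0.7303·4 + (-0.3651)·4 + 0.1826·2 + 0.5477·(-2) = 0.7303.
u_2 = a_2 − 0.7303·e_1 = (3.4667, 4.2667, 1.8667, -2.4000).
r_{22} = ‖u_2‖ = 6.2823.

r_{22} = 6.2823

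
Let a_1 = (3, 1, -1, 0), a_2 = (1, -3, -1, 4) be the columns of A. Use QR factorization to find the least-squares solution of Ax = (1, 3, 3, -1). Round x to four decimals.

a_1 = (3, 1, -1, 0); ‖a_1‖ = 3.3166, so e_1 = (0.9045, 0.3015, -0.3015, 0.0000).
e_1·a_2 = 0.9045·1 + 0.3015·(-3) + (-0.3015)·(-1) + 0.0000·4 = 0.3015.
u_2 = a_2 − 0.3015·e_1 = (0.7273, -3.0909, -0.9091, 4.0000).
‖u_2‖ = 5.1874, so e_2 = (0.1402, -0.5958, -0.1752, 0.7711).
Qᵀb = (0.9045, -2.9442).
Back-substitute: x_2 = -2.9442/5.1874 = -0.5676.
x_1 = (0.9045 − 0.3015·(-0.5676))/3.3166 = 0.3243.

x = (0.3243, -0.5676)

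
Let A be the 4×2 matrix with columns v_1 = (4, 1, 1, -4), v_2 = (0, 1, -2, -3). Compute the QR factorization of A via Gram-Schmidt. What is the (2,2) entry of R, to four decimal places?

q_1 = v_1/‖v_1‖ = (4, 1, 1, -4)/5.8310 = (0.6860, 0.1715, 0.1715, -0.6860).
r_{12} = q_1·v_2 = 1.8865.
u_2 = v_2 − 1.8865·q_1 = (-1.2941, 0.6765, -2.3235, -1.7059).
r_{22} = ‖u_2‖ = 3.2313.

r_{22} = 3.2313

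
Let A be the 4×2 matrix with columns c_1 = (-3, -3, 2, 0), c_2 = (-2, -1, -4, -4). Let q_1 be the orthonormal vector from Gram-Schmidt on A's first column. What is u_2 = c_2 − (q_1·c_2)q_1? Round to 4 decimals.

c_1 = (-3, -3, 2, 0); ‖c_1‖ = 4.6904, so q_1 = (-0.6396, -0.6396, 0.4264, 0.0000).
q_1·c_2 = (-0.6396)·(-2) + (-0.6396)·(-1) + 0.4264·(-4) + 0.0000·(-4) = 0.2132.
u_2 = c_2 − 0.2132·q_1 = (-1.8636, -0.8636, -4.0909, -4.0000).

u_2 = (-1.8636, -0.8636, -4.0909, -4.0000)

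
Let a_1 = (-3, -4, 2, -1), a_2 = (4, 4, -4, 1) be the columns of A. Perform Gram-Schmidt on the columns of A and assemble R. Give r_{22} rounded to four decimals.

q_1 = a_1/‖a_1‖ = (-3, -4, 2, -1)/5.4772 = (-0.5477, -0.7303, 0.3651, -0.1826).
r_{12} = q_1·a_2 = -6.7552.
u_2 = a_2 + 6.7552·q_1 = (0.3000, -0.9333, -1.5333, -0.2333).
r_{22} = ‖u_2‖ = 1.8348.

r_{22} = 1.8348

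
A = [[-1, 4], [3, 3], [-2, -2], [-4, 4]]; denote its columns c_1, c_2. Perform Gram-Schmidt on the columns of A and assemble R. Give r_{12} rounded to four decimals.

c_1 = (-1, 3, -2, -4); ‖c_1‖ = 5.4772, so q_1 = (-0.1826, 0.5477, -0.3651, -0.7303).
r_{12} = q_1·c_2 = -1.2780.

r_{12} = -1.2780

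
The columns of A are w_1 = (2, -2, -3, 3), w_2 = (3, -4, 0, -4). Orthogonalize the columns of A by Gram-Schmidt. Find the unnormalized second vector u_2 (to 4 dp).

w_1 = (2, -2, -3, 3); ‖w_1‖ = 5.0990, so e_1 = (0.3922, -0.3922, -0.5883, 0.5883).
e_1·w_2 = 0.3922·3 + (-0.3922)·(-4) + (-0.5883)·0 + 0.5883·(-4) = 0.3922.
u_2 = w_2 − 0.3922·e_1 = (2.8462, -3.8462, 0.2308, -4.2308).

u_2 = (2.8462, -3.8462, 0.2308, -4.2308)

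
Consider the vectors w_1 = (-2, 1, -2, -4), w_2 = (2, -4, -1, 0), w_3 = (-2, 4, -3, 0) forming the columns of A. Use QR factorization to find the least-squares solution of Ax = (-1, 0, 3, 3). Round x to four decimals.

w_1 = (-2, 1, -2, -4); ‖w_1‖ = 5.0000, so e_1 = (-0.4000, 0.2000, -0.4000, -0.8000).
e_1·w_2 = (-0.4000)·2 + 0.2000·(-4) + (-0.4000)·(-1) + (-0.8000)·0 = -1.2000.
u_2 = w_2 + 1.2000·e_1 = (1.5200, -3.7600, -1.4800, -0.9600).
‖u_2‖ = 4.4227, so e_2 = (0.3437, -0.8502, -0.3346, -0.2171).
e_1·w_3 = (-0.4000)·(-2) + 0.2000·4 + (-0.4000)·(-3) + (-0.8000)·0 = 2.8000; e_2·w_3 = 0.3437·(-2) + (-0.8502)·4 + (-0.3346)·(-3) + (-0.2171)·0 = -3.0841.
u_3 = w_3 − 2.8000·e_1 + 3.0841·e_2 = (0.1800, 0.8180, -2.9121, 1.5706).
‖u_3‖ = 3.4130, so e_3 = (0.0527, 0.2397, -0.8532, 0.4602).
Qᵀb = (-3.2000, -1.9988, -1.2319).
Back-substitute: x_3 = -1.2319/3.4130 = -0.3610.
x_2 = (-1.9988 + 3.0841·(-0.3610))/4.4227 = -0.7037.
x_1 = (-3.2000 + 1.2000·(-0.7037) − 2.8000·(-0.3610))/5.0000 = -0.6067.

x = (-0.6067, -0.7037, -0.3610)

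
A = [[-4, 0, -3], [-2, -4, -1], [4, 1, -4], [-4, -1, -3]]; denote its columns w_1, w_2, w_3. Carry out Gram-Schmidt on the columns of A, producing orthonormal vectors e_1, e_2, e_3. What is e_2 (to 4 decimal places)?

e_1 = w_1/‖w_1‖ = (-4, -2, 4, -4)/7.2111 = (-0.5547, -0.2774, 0.5547, -0.5547).
r_{12} = e_1·w_2 = 2.2188.
u_2 = w_2 − 2.2188·e_1 = (1.2308, -3.3846, -0.2308, 0.2308).
‖u_2‖ = 3.6162, so e_2 = (0.3403, -0.9360, -0.0638, 0.0638).

e_2 = (0.3403, -0.9360, -0.0638, 0.0638)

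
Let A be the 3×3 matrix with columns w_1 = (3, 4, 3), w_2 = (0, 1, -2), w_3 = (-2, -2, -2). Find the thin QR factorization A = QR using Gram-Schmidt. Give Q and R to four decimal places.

w_1 = (3, 4, 3); ‖w_1‖ = 5.8310, so q_1 = (0.5145, 0.6860, 0.5145).
q_1·w_2 = 0.5145·0 + 0.6860·1 + 0.5145·(-2) = -0.3430.
u_2 = w_2 + 0.3430·q_1 = (0.1765, 1.2353, -1.8235).
‖u_2‖ = 2.2096, so q_2 = (0.0799, 0.5591, -0.8253).
q_1·w_3 = 0.5145·(-2) + 0.6860·(-2) + 0.5145·(-2) = -3.4300; q_2·w_3 = 0.0799·(-2) + 0.5591·(-2) + (-0.8253)·(-2) = 0.3727.
u_3 = w_3 + 3.4300·q_1 − 0.3727·q_2 = (-0.2651, 0.1446, 0.0723).
‖u_3‖ = 0.3105, so q_3 = (-0.8538, 0.4657, 0.2328).

Q = [[0.5145, 0.0799, -0.8538], [0.6860, 0.5591, 0.4657], [0.5145, -0.8253, 0.2328]], R = [[5.8310, -0.3430, -3.4300], [0.0000, 2.2096, 0.3727], [0.0000, 0.0000, 0.3105]]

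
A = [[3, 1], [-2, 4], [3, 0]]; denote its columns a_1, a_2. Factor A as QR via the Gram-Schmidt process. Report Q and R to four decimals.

Q = [[0.6396, 0.4223], [-0.4264, 0.8902], [0.6396, 0.1712]], R = [[4.6904, -1.0660], [0.0000, 3.9829]]

e_1 = a_1/‖a_1‖ = (3, -2, 3)/4.6904 = (0.6396, -0.4264, 0.6396).
r_{12} = e_1·a_2 = -1.0660.
u_2 = a_2 + 1.0660·e_1 = (1.6818, 3.5455, 0.6818).
‖u_2‖ = 3.9829, so e_2 = (0.4223, 0.8902, 0.1712).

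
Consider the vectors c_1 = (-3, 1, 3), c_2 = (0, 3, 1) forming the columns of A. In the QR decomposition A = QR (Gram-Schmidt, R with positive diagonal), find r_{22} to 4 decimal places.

e_1 = c_1/‖c_1‖ = (-3, 1, 3)/4.3589 = (-0.6882, 0.2294, 0.6882).
r_{12} = e_1·c_2 = 1.3765.
u_2 = c_2 − 1.3765·e_1 = (0.9474, 2.6842, 0.0526).
r_{22} = ‖u_2‖ = 2.8470.

r_{22} = 2.8470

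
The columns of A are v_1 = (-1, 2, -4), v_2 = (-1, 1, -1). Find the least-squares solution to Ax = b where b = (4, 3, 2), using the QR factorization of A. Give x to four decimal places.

x = (0.2143, -1.5000)

v_1 = (-1, 2, -4); ‖v_1‖ = 4.5826, so q_1 = (-0.2182, 0.4364, -0.8729).
q_1·v_2 = (-0.2182)·(-1) + 0.4364·1 + (-0.8729)·(-1) = 1.5275.
u_2 = v_2 − 1.5275·q_1 = (-0.6667, 0.3333, 0.3333).
‖u_2‖ = 0.8165, so q_2 = (-0.8165, 0.4082, 0.4082).
Qᵀb = (-1.3093, -1.2247).
Back-substitute: x_2 = -1.2247/0.8165 = -1.5000.
x_1 = (-1.3093 − 1.5275·(-1.5000))/4.5826 = 0.2143.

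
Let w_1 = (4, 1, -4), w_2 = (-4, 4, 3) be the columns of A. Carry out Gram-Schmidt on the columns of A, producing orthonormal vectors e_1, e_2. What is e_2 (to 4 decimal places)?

w_1 = (4, 1, -4); ‖w_1‖ = 5.7446, so e_1 = (0.6963, 0.1741, -0.6963).
e_1·w_2 = 0.6963·(-4) + 0.1741·4 + (-0.6963)·3 = -4.1779.
u_2 = w_2 + 4.1779·e_1 = (-1.0909, 4.7273, 0.0909).
‖u_2‖ = 4.8524, so e_2 = (-0.2248, 0.9742, 0.0187).

e_2 = (-0.2248, 0.9742, 0.0187)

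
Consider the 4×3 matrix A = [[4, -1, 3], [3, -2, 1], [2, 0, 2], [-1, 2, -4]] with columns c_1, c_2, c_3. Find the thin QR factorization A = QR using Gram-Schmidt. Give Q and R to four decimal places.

Q = [[0.7303, 0.2928, 0.1594], [0.5477, -0.3904, -0.6773], [0.3651, 0.3904, 0.3984], [-0.1826, 0.7807, -0.5976]], R = [[5.4772, -2.1909, 4.1992], [0.0000, 2.0494, -1.8542], [0.0000, 0.0000, 2.9881]]

e_1 = c_1/‖c_1‖ = (4, 3, 2, -1)/5.4772 = (0.7303, 0.5477, 0.3651, -0.1826).
r_{12} = e_1·c_2 = -2.1909.
u_2 = c_2 + 2.1909·e_1 = (0.6000, -0.8000, 0.8000, 1.6000).
‖u_2‖ = 2.0494, so e_2 = (0.2928, -0.3904, 0.3904, 0.7807).
r_{13} = e_1·c_3 = 4.1992; r_{23} = e_2·c_3 = -1.8542.
u_3 = c_3 − 4.1992·e_1 + 1.8542·e_2 = (0.4762, -2.0238, 1.1905, -1.7857).
‖u_3‖ = 2.9881, so e_3 = (0.1594, -0.6773, 0.3984, -0.5976).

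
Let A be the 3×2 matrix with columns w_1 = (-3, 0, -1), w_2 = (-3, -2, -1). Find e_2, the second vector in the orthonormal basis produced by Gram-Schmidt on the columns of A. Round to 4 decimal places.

e_2 = (0.0000, -1.0000, 0.0000)

e_1 = w_1/‖w_1‖ = (-3, 0, -1)/3.1623 = (-0.9487, 0.0000, -0.3162).
r_{12} = e_1·w_2 = 3.1623.
u_2 = w_2 − 3.1623·e_1 = (0.0000, -2.0000, 0.0000).
‖u_2‖ = 2.0000, so e_2 = (0.0000, -1.0000, 0.0000).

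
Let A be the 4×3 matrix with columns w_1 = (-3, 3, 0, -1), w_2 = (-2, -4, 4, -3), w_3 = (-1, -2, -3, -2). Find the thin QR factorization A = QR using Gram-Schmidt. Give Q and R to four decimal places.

Q = [[-0.6882, -0.3707, -0.2250], [0.6882, -0.5285, -0.3664], [0.0000, 0.5994, -0.7970], [-0.2294, -0.4732, -0.4241]], R = [[4.3589, -0.6882, -0.2294], [0.0000, 6.6728, 0.5758], [0.0000, 0.0000, 4.1971]]

w_1 = (-3, 3, 0, -1); ‖w_1‖ = 4.3589, so q_1 = (-0.6882, 0.6882, 0.0000, -0.2294).
q_1·w_2 = (-0.6882)·(-2) + 0.6882·(-4) + 0.0000·4 + (-0.2294)·(-3) = -0.6882.
u_2 = w_2 + 0.6882·q_1 = (-2.4737, -3.5263, 4.0000, -3.1579).
‖u_2‖ = 6.6728, so q_2 = (-0.3707, -0.5285, 0.5994, -0.4732).
q_1·w_3 = (-0.6882)·(-1) + 0.6882·(-2) + 0.0000·(-3) + (-0.2294)·(-2) = -0.2294; q_2·w_3 = (-0.3707)·(-1) + (-0.5285)·(-2) + 0.5994·(-3) + (-0.4732)·(-2) = 0.5758.
u_3 = w_3 + 0.2294·q_1 − 0.5758·q_2 = (-0.9444, -1.5378, -3.3452, -1.7801).
‖u_3‖ = 4.1971, so q_3 = (-0.2250, -0.3664, -0.7970, -0.4241).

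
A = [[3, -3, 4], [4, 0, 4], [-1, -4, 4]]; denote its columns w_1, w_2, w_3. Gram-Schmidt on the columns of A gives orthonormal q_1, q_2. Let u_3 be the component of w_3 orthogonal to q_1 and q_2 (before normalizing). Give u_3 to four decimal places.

q_1 = w_1/‖w_1‖ = (3, 4, -1)/5.0990 = (0.5883, 0.7845, -0.1961).
r_{12} = q_1·w_2 = -0.9806.
u_2 = w_2 + 0.9806·q_1 = (-2.4231, 0.7692, -4.1923).
‖u_2‖ = 4.9029, so q_2 = (-0.4942, 0.1569, -0.8551).
r_{13} = q_1·w_3 = 4.7068; r_{23} = q_2·w_3 = -4.7695.
u_3 = w_3 − 4.7068·q_1 + 4.7695·q_2 = (-1.1264, 1.0560, 0.8448).

u_3 = (-1.1264, 1.0560, 0.8448)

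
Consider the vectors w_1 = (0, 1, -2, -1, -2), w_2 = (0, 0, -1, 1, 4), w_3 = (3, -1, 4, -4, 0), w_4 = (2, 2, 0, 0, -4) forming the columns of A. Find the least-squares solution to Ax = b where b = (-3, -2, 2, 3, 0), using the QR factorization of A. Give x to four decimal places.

x = (-1.6667, -1.3333, -0.6667, -0.5000)

q_1 = w_1/‖w_1‖ = (0, 1, -2, -1, -2)/3.1623 = (0.0000, 0.3162, -0.6325, -0.3162, -0.6325).
r_{12} = q_1·w_2 = -2.2136.
u_2 = w_2 + 2.2136·q_1 = (0.0000, 0.7000, -2.4000, 0.3000, 2.6000).
‖u_2‖ = 3.6194, so q_2 = (0.0000, 0.1934, -0.6631, 0.0829, 0.7184).
r_{13} = q_1·w_3 = -1.5811; r_{23} = q_2·w_3 = -3.1773.
u_3 = w_3 + 1.5811·q_1 + 3.1773·q_2 = (3.0000, 0.1145, 0.8931, -4.2366, 1.2824).
‖u_3‖ = 5.4226, so q_3 = (0.5532, 0.0211, 0.1647, -0.7813, 0.2365).
r_{14} = q_1·w_4 = 3.1623; r_{24} = q_2·w_4 = -2.4866; r_{34} = q_3·w_4 = 0.2027.
u_4 = w_4 − 3.1623·q_1 + 2.4866·q_2 − 0.2027·q_3 = (1.8879, 1.4766, 0.3178, 1.3645, -0.2617).
‖u_4‖ = 2.7885, so q_4 = (0.6770, 0.5295, 0.1140, 0.4893, -0.0938).
Qᵀb = (-2.8460, -1.4643, -3.7164, -1.3942).
Back-substitute: x_4 = -1.3942/2.7885 = -0.5000.
x_3 = (-3.7164 − 0.2027·(-0.5000))/5.4226 = -0.6667.
x_2 = (-1.4643 + 3.1773·(-0.6667) + 2.4866·(-0.5000))/3.6194 = -1.3333.
x_1 = (-2.8460 + 2.2136·(-1.3333) + 1.5811·(-0.6667) − 3.1623·(-0.5000))/3.1623 = -1.6667.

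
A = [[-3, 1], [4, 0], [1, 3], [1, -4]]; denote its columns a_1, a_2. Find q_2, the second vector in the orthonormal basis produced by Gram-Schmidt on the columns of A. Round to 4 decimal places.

q_2 = (0.1102, 0.1176, 0.6246, -0.7642)

q_1 = a_1/‖a_1‖ = (-3, 4, 1, 1)/5.1962 = (-0.5774, 0.7698, 0.1925, 0.1925).
r_{12} = q_1·a_2 = -0.7698.
u_2 = a_2 + 0.7698·q_1 = (0.5556, 0.5926, 3.1481, -3.8519).
‖u_2‖ = 5.0406, so q_2 = (0.1102, 0.1176, 0.6246, -0.7642).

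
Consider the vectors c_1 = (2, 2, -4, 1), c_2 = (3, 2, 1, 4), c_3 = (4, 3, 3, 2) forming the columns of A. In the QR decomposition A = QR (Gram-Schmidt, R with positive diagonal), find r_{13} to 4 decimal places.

c_1 = (2, 2, -4, 1); ‖c_1‖ = 5.0000, so e_1 = (0.4000, 0.4000, -0.8000, 0.2000).
r_{13} = e_1·c_3 = 0.8000.

r_{13} = 0.8000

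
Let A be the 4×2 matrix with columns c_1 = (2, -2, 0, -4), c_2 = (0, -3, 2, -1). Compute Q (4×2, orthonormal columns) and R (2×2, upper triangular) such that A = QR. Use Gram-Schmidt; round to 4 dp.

c_1 = (2, -2, 0, -4); ‖c_1‖ = 4.8990, so e_1 = (0.4082, -0.4082, 0.0000, -0.8165).
e_1·c_2 = 0.4082·0 + (-0.4082)·(-3) + 0.0000·2 + (-0.8165)·(-1) = 2.0412.
u_2 = c_2 − 2.0412·e_1 = (-0.8333, -2.1667, 2.0000, 0.6667).
‖u_2‖ = 3.1358, so e_2 = (-0.2657, -0.6909, 0.6378, 0.2126).

Q = [[0.4082, -0.2657], [-0.4082, -0.6909], [0.0000, 0.6378], [-0.8165, 0.2126]], R = [[4.8990, 2.0412], [0.0000, 3.1358]]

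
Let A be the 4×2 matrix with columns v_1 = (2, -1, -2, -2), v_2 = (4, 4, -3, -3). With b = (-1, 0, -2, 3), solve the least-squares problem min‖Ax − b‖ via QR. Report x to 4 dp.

v_1 = (2, -1, -2, -2); ‖v_1‖ = 3.6056, so e_1 = (0.5547, -0.2774, -0.5547, -0.5547).
e_1·v_2 = 0.5547·4 + (-0.2774)·4 + (-0.5547)·(-3) + (-0.5547)·(-3) = 4.4376.
u_2 = v_2 − 4.4376·e_1 = (1.5385, 5.2308, -0.5385, -0.5385).
‖u_2‖ = 5.5052, so e_2 = (0.2795, 0.9501, -0.0978, -0.0978).
Qᵀb = (-1.1094, -0.3773).
Back-substitute: x_2 = -0.3773/5.5052 = -0.0685.
x_1 = (-1.1094 − 4.4376·(-0.0685))/3.6056 = -0.2234.

x = (-0.2234, -0.0685)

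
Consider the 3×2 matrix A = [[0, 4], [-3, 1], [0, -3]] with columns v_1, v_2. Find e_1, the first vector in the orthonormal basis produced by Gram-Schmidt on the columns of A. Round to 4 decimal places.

e_1 = v_1/‖v_1‖ = (0, -3, 0)/3.0000 = (0.0000, -1.0000, 0.0000).

e_1 = (0.0000, -1.0000, 0.0000)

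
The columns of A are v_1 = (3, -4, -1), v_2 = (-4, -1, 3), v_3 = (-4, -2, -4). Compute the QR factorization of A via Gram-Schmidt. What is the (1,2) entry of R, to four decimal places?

v_1 = (3, -4, -1); ‖v_1‖ = 5.0990, so q_1 = (0.5883, -0.7845, -0.1961).
r_{12} = q_1·v_2 = -2.1573.

r_{12} = -2.1573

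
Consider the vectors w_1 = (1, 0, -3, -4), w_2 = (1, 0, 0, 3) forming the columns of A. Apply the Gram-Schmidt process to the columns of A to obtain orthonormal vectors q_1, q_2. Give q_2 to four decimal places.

w_1 = (1, 0, -3, -4); ‖w_1‖ = 5.0990, so q_1 = (0.1961, 0.0000, -0.5883, -0.7845).
q_1·w_2 = 0.1961·1 + 0.0000·0 + (-0.5883)·0 + (-0.7845)·3 = -2.1573.
u_2 = w_2 + 2.1573·q_1 = (1.4231, 0.0000, -1.2692, 1.3077).
‖u_2‖ = 2.3122, so q_2 = (0.6155, 0.0000, -0.5489, 0.5656).

q_2 = (0.6155, 0.0000, -0.5489, 0.5656)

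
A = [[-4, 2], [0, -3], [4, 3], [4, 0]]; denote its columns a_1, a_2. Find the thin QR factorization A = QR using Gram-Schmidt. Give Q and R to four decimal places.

Q = [[-0.5774, 0.5013], [0.0000, -0.6445], [0.5774, 0.5729], [0.5774, -0.0716]], R = [[6.9282, 0.5774], [0.0000, 4.6547]]

q_1 = a_1/‖a_1‖ = (-4, 0, 4, 4)/6.9282 = (-0.5774, 0.0000, 0.5774, 0.5774).
r_{12} = q_1·a_2 = 0.5774.
u_2 = a_2 − 0.5774·q_1 = (2.3333, -3.0000, 2.6667, -0.3333).
‖u_2‖ = 4.6547, so q_2 = (0.5013, -0.6445, 0.5729, -0.0716).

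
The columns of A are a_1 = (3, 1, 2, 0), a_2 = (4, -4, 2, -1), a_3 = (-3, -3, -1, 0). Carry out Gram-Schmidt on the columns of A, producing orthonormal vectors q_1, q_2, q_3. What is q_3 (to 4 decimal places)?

q_1 = a_1/‖a_1‖ = (3, 1, 2, 0)/3.7417 = (0.8018, 0.2673, 0.5345, 0.0000).
r_{12} = q_1·a_2 = 3.2071.
u_2 = a_2 − 3.2071·q_1 = (1.4286, -4.8571, 0.2857, -1.0000).
‖u_2‖ = 5.1686, so q_2 = (0.2764, -0.9397, 0.0553, -0.1935).
r_{13} = q_1·a_3 = -3.7417; r_{23} = q_2·a_3 = 1.9348.
u_3 = a_3 + 3.7417·q_1 − 1.9348·q_2 = (-0.5348, -0.1818, 0.8930, 0.3743).
‖u_3‖ = 1.1210, so q_3 = (-0.4770, -0.1622, 0.7966, 0.3339).

q_3 = (-0.4770, -0.1622, 0.7966, 0.3339)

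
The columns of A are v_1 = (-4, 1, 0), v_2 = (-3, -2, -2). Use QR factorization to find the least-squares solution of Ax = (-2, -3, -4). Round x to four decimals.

x = (-0.6085, 1.5344)

e_1 = v_1/‖v_1‖ = (-4, 1, 0)/4.1231 = (-0.9701, 0.2425, 0.0000).
r_{12} = e_1·v_2 = 2.4254.
u_2 = v_2 − 2.4254·e_1 = (-0.6471, -2.5882, -2.0000).
‖u_2‖ = 3.3343, so e_2 = (-0.1941, -0.7762, -0.5998).
Qᵀb = (1.2127, 5.1161).
Back-substitute: x_2 = 5.1161/3.3343 = 1.5344.
x_1 = (1.2127 − 2.4254·1.5344)/4.1231 = -0.6085.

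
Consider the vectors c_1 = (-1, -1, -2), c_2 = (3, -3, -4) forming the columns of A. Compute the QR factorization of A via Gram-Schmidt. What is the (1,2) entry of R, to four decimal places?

r_{12} = 3.2660

c_1 = (-1, -1, -2); ‖c_1‖ = 2.4495, so e_1 = (-0.4082, -0.4082, -0.8165).
r_{12} = e_1·c_2 = 3.2660.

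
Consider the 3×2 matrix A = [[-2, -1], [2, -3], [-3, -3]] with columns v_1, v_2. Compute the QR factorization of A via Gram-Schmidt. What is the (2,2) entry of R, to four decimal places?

r_{22} = 4.1868

e_1 = v_1/‖v_1‖ = (-2, 2, -3)/4.1231 = (-0.4851, 0.4851, -0.7276).
r_{12} = e_1·v_2 = 1.2127.
u_2 = v_2 − 1.2127·e_1 = (-0.4118, -3.5882, -2.1176).
r_{22} = ‖u_2‖ = 4.1868.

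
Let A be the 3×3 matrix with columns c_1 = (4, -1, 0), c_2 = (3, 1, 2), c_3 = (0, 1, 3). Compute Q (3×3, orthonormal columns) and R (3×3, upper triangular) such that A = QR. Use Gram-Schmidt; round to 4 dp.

c_1 = (4, -1, 0); ‖c_1‖ = 4.1231, so e_1 = (0.9701, -0.2425, 0.0000).
e_1·c_2 = 0.9701·3 + (-0.2425)·1 + 0.0000·2 = 2.6679.
u_2 = c_2 − 2.6679·e_1 = (0.4118, 1.6471, 2.0000).
‖u_2‖ = 2.6234, so e_2 = (0.1570, 0.6278, 0.7624).
e_1·c_3 = 0.9701·0 + (-0.2425)·1 + 0.0000·3 = -0.2425; e_2·c_3 = 0.1570·0 + 0.6278·1 + 0.7624·3 = 2.9149.
u_3 = c_3 + 0.2425·e_1 − 2.9149·e_2 = (-0.2222, -0.8889, 0.7778).
‖u_3‖ = 1.2019, so e_3 = (-0.1849, -0.7396, 0.6472).

Q = [[0.9701, 0.1570, -0.1849], [-0.2425, 0.6278, -0.7396], [0.0000, 0.7624, 0.6472]], R = [[4.1231, 2.6679, -0.2425], [0.0000, 2.6234, 2.9149], [0.0000, 0.0000, 1.2019]]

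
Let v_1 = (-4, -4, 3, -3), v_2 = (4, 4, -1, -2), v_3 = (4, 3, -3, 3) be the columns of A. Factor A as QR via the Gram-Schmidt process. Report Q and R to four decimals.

Q = [[-0.5657, 0.3740, 0.6257], [-0.5657, 0.3740, -0.7349], [0.4243, 0.1647, -0.2427], [-0.4243, -0.8326, -0.0971]], R = [[7.0711, -4.1012, -6.5054], [0.0000, 4.4922, -0.3740], [0.0000, 0.0000, 0.7349]]

v_1 = (-4, -4, 3, -3); ‖v_1‖ = 7.0711, so e_1 = (-0.5657, -0.5657, 0.4243, -0.4243).
e_1·v_2 = (-0.5657)·4 + (-0.5657)·4 + 0.4243·(-1) + (-0.4243)·(-2) = -4.1012.
u_2 = v_2 + 4.1012·e_1 = (1.6800, 1.6800, 0.7400, -3.7400).
‖u_2‖ = 4.4922, so e_2 = (0.3740, 0.3740, 0.1647, -0.8326).
e_1·v_3 = (-0.5657)·4 + (-0.5657)·3 + 0.4243·(-3) + (-0.4243)·3 = -6.5054; e_2·v_3 = 0.3740·4 + 0.3740·3 + 0.1647·(-3) + (-0.8326)·3 = -0.3740.
u_3 = v_3 + 6.5054·e_1 + 0.3740·e_2 = (0.4599, -0.5401, -0.1784, -0.0714).
‖u_3‖ = 0.7349, so e_3 = (0.6257, -0.7349, -0.2427, -0.0971).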